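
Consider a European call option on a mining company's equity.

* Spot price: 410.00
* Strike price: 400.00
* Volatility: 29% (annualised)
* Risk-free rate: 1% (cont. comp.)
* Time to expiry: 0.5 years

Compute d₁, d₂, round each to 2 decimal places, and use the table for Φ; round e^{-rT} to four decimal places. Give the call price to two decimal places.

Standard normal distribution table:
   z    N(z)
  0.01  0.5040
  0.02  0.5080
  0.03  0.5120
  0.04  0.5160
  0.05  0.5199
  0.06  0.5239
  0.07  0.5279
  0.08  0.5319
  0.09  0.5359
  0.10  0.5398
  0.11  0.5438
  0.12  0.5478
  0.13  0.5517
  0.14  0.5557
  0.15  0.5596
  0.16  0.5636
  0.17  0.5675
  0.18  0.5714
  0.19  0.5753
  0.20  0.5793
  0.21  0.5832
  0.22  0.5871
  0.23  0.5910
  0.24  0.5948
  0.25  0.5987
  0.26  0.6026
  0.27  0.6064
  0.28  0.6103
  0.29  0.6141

σ√T = 0.29·√0.5 = 0.2051
d₁ = [ln(410/400) + (0.01 + 0.29²/2)·0.5] / 0.2051 = [0.0247 + 0.0260] / 0.2051 = 0.2473 which rounds to 0.25
d₂ = d₁ − σ√T = 0.2473 − 0.2051 = 0.0423 which rounds to 0.04
e^(−rT) = e^(−0.01·0.5) = 0.9950
N(d₁) = N(0.25) = 0.5987;  N(d₂) = N(0.04) = 0.5160
C = 410·0.5987 − 400·0.9950·0.5160 = 245.4670 − 205.3680 = 40.0990

40.10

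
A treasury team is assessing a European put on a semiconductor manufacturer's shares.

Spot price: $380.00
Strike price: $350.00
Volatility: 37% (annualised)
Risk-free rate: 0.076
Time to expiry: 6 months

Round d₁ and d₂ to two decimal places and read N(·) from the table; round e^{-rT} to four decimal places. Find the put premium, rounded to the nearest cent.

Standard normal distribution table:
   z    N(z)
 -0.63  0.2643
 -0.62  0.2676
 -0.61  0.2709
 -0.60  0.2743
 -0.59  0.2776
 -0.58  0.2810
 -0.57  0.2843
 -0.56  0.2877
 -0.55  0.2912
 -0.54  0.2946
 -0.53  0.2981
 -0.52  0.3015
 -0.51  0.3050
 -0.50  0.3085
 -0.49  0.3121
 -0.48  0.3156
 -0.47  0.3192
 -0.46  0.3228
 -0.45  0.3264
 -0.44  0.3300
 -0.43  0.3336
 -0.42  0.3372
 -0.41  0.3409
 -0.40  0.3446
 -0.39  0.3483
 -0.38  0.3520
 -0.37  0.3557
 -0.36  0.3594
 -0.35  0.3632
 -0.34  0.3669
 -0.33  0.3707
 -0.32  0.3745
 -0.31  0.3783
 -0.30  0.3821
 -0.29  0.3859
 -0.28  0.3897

T = 0.5;  σ√T = 0.2616
ln(S/K) + (r + σ²/2)T = ln(380/350) + (0.076 + 0.37²/2)·0.5 = 0.0822 + 0.0722 = 0.1545
d₁ = 0.1545 / 0.2616 = 0.5904 ≈ 0.59
d₂ = d₁ − σ√T = 0.5904 − 0.2616 = 0.3288 ≈ 0.33
e^(−rT) = e^(−0.076·0.5) = 0.9627
N(−d₂) = N(-0.33) = 0.3707;  N(−d₁) = N(-0.59) = 0.2776
P = 350·0.9627·0.3707 − 380·0.2776 = 124.9055 − 105.4880 = 19.4175

$19.42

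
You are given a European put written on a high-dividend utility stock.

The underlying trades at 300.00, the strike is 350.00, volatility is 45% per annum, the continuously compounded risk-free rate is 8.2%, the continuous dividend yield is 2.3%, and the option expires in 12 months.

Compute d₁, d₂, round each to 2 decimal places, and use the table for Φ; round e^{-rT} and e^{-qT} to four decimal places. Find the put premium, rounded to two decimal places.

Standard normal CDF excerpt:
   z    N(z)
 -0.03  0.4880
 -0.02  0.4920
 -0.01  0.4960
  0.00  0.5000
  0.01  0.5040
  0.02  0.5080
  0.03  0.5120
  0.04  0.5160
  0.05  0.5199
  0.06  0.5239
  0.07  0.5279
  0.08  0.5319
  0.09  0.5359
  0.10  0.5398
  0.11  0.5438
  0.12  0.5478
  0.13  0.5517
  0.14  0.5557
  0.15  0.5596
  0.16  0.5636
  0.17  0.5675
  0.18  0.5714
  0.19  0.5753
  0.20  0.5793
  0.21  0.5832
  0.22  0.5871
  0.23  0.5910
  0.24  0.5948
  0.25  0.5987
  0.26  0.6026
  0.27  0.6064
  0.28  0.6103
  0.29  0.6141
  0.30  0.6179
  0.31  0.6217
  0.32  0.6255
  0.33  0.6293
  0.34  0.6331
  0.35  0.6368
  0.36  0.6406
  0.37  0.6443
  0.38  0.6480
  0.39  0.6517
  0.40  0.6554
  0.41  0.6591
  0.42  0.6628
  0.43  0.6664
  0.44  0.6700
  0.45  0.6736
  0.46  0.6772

70.62

σ√T = 0.45·√1 = 0.4500
d₁ = [ln(300/350) + (0.082 − 0.023 + 0.45²/2)·1] / 0.4500 = [-0.1542 + 0.1603] / 0.4500 = 0.0136 ≈ 0.01
d₂ = d₁ − σ√T = 0.0136 − 0.4500 = -0.4364 ≈ -0.44
exp(−qT) = exp(−0.023·1) = 0.9773;  exp(−rT) = exp(−0.082·1) = 0.9213
N(−d₂) = N(0.44) = 0.6700;  N(−d₁) = N(-0.01) = 0.4960
P = 350·0.9213·0.6700 − 300·0.9773·0.4960 = 216.0448 − 145.4222 = 70.6226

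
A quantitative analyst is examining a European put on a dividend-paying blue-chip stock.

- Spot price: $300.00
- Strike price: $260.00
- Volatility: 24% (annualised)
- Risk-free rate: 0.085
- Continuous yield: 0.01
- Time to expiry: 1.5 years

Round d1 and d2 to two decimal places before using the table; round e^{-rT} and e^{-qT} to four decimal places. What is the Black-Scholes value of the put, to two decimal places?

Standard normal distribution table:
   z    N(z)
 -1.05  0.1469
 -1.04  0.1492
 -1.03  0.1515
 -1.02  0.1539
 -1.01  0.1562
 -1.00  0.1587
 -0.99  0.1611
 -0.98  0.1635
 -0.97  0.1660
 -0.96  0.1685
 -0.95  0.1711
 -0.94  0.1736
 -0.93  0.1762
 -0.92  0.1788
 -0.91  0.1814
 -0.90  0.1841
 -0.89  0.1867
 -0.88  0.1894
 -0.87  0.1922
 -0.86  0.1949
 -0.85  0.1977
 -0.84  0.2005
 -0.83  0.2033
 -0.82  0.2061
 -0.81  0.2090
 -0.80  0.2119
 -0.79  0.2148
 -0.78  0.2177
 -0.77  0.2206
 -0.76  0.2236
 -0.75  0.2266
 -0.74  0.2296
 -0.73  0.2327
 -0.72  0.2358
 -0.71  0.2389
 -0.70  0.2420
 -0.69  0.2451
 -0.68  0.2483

$8.49

σ√T = 0.24 × 1.2247 = 0.2939
d₁ = [ln(300/260) + (0.085 − 0.01 + 0.24²/2)·1.5] / 0.2939 = [0.1431 + 0.1557] / 0.2939 = 1.0165 → 1.02
d₂ = d₁ − σ√T = 1.0165 − 0.2939 = 0.7226 → 0.72
exp(−qT) = exp(−0.01·1.5) = 0.9851;  exp(−rT) = exp(−0.085·1.5) = 0.8803
P = 260·0.8803·N(-0.72) − 300·0.9851·N(-1.02) = 260·0.8803·0.2358 − 300·0.9851·0.1539 = 53.9694 − 45.4821 = 8.4874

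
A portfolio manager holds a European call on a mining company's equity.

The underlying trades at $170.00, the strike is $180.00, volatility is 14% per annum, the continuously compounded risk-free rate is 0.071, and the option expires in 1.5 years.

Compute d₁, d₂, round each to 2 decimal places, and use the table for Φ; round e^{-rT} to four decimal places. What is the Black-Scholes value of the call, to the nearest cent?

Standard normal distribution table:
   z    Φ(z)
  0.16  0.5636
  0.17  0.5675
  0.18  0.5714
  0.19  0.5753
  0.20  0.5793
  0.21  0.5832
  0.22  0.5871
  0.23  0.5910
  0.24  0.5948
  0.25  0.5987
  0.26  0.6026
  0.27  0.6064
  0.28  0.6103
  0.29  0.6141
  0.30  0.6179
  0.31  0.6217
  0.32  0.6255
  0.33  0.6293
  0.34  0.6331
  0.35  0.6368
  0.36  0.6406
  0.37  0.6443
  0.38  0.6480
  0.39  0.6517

$15.79

σ√T = 0.14·√1.5 = 0.1715
d₁ = [ln(170/180) + (0.071 + 0.14²/2)·1.5] / 0.1715 = [-0.0572 + 0.1212] / 0.1715 = 0.3735 ⇒ 0.37
d₂ = d₁ − σ√T = 0.3735 − 0.1715 = 0.2020 ⇒ 0.20
exp(−rT) = exp(−0.071·1.5) = 0.8990
C = 170·N(0.37) − 180·0.8990·N(0.20) = 170·0.6443 − 180·0.8990·0.5793 = 109.5310 − 93.7423 = 15.7887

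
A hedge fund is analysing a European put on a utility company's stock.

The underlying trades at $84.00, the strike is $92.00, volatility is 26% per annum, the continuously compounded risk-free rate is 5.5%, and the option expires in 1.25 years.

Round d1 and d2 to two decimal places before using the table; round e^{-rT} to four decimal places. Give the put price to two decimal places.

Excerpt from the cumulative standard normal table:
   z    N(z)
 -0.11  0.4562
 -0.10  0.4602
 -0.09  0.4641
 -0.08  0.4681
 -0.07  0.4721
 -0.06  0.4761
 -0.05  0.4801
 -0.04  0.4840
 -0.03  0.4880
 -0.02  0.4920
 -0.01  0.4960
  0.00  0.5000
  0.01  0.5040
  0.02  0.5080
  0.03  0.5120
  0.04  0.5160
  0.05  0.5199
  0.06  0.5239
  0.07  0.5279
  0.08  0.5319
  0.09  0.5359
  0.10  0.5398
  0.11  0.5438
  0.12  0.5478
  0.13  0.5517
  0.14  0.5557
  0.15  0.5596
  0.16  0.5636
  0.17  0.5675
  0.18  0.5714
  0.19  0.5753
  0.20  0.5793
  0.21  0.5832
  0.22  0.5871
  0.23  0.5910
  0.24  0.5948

$10.77

σ√T = 0.26·√1.25 = 0.2907
ln(S/K) + (r + σ²/2)T = ln(84/92) + (0.055 + 0.26²/2)·1.25 = -0.0910 + 0.1110 = 0.0200
d₁ = 0.0200 / 0.2907 = 0.0689 which rounds to 0.07
d₂ = d₁ − σ√T = 0.0689 − 0.2907 = -0.2218 which rounds to -0.22
exp(−rT) = exp(−0.055·1.25) = 0.9336
P = 92·0.9336·N(0.22) − 84·N(-0.07) = 92·0.9336·0.5871 − 84·0.4721 = 50.4267 − 39.6564 = 10.7703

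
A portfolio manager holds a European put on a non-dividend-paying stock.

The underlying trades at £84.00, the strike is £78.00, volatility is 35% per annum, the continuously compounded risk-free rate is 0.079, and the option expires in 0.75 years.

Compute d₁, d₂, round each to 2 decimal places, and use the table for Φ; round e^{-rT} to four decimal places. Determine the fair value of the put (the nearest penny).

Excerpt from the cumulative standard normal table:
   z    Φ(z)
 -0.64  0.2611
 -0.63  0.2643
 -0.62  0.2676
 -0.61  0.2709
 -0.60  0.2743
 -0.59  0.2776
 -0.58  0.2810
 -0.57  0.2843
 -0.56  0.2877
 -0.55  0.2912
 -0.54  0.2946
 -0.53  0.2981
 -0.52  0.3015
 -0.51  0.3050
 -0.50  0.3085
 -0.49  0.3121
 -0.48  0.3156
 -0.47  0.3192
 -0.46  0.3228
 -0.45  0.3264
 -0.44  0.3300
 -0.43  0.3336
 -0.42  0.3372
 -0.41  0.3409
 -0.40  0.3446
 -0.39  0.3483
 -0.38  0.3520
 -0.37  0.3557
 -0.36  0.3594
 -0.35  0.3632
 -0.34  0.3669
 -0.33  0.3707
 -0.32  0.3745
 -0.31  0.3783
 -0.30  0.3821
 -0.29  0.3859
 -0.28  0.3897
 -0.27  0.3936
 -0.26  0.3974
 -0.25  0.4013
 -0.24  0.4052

£5.05

T = 0.75;  σ√T = 0.3031
d₁ = [ln(84/78) + (0.079 + 0.35²/2)·0.75] / 0.3031 = [0.0741 + 0.1052] / 0.3031 = 0.5915 ≈ 0.59
d₂ = d₁ − σ√T = 0.5915 − 0.3031 = 0.2884 ≈ 0.29
exp(−rT) = exp(−0.079·0.75) = 0.9425
P = 78·0.9425·N(-0.29) − 84·N(-0.59) = 78·0.9425·0.3859 − 84·0.2776 = 28.3694 − 23.3184 = 5.0510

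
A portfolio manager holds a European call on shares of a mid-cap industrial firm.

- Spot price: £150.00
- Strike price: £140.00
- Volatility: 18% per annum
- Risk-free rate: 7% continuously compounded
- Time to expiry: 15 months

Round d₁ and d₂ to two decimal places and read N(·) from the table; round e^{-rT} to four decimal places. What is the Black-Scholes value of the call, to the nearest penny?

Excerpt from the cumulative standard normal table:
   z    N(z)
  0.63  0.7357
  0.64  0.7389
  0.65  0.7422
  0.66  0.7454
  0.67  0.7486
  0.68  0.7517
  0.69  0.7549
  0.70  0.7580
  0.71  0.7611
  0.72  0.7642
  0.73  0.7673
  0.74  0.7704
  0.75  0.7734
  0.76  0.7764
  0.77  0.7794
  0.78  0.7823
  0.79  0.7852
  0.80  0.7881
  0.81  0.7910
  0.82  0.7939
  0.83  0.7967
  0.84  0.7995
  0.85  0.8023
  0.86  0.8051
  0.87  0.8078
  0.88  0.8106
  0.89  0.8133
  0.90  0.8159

σ√T = 0.18·√1.25 = 0.2012
ln(S/K) + (r + σ²/2)T = ln(150/140) + (0.07 + 0.18²/2)·1.25 = 0.0690 + 0.1077 = 0.1767
d₁ = 0.1767 / 0.2012 = 0.8782 which rounds to 0.88
d₂ = d₁ − σ√T = 0.8782 − 0.2012 = 0.6770 which rounds to 0.68
exp(−rT) = exp(−0.07·1.25) = 0.9162
N(d₁) = N(0.88) = 0.8106;  N(d₂) = N(0.68) = 0.7517
C = 150·0.8106 − 140·0.9162·0.7517 = 121.5900 − 96.4191 = 25.1709

£25.17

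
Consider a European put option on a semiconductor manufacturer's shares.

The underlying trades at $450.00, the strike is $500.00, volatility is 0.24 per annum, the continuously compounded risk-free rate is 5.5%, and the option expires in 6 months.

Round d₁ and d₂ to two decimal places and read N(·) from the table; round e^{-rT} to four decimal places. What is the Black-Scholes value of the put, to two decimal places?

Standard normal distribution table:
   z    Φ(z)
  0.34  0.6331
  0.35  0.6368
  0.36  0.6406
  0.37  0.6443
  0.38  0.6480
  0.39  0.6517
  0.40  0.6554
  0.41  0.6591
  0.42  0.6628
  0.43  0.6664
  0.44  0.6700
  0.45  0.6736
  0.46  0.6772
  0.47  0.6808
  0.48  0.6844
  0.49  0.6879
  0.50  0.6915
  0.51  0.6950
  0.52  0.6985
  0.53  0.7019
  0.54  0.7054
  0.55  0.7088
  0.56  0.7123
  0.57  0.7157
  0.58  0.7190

T = 0.5;  σ√T = 0.1697
ln(S/K) + (r + σ²/2)T = ln(450/500) + (0.055 + 0.24²/2)·0.5 = -0.1054 + 0.0419 = -0.0635
d₁ = -0.0635 / 0.1697 = -0.3739 ⇒ -0.37
d₂ = d₁ − σ√T = -0.3739 − 0.1697 = -0.5437 ⇒ -0.54
exp(−rT) = exp(−0.055·0.5) = 0.9729
P = 500·0.9729·N(0.54) − 450·N(0.37) = 500·0.9729·0.7054 − 450·0.6443 = 343.1418 − 289.9350 = 53.2068

$53.21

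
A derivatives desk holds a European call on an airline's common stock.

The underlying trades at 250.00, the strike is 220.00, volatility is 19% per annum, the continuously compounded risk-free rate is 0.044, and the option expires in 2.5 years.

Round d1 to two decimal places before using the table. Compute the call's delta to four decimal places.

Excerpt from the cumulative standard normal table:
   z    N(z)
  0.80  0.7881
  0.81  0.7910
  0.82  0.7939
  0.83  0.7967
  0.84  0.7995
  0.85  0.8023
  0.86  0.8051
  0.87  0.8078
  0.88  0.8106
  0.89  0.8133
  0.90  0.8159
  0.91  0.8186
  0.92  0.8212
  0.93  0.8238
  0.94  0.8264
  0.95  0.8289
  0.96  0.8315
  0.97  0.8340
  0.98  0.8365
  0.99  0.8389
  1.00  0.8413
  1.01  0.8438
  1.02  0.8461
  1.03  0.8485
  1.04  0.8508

0.8264

T = 2.5;  σ√T = 0.3004
d₁ = [ln(250/220) + (0.044 + 0.19²/2)·2.5] / 0.3004 = [0.1278 + 0.1551] / 0.3004 = 0.9419 which rounds to 0.94
N(d₁) = N(0.94) = 0.8264
Δ_call = N(d₁) = 0.8264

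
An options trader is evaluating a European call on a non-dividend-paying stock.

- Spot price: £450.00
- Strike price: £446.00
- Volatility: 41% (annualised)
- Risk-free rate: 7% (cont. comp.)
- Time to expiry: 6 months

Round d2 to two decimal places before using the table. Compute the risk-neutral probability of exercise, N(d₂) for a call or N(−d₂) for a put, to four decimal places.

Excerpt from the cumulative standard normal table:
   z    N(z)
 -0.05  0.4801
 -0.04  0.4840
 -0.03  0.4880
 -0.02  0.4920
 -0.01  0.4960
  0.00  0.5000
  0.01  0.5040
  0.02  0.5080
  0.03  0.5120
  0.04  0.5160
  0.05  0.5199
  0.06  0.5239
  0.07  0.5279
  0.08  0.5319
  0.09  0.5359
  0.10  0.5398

σ√T = 0.41·√0.5 = 0.2899
d₁ = [ln(450/446) + (0.07 + 0.41²/2)·0.5] / 0.2899 = [0.0089 + 0.0770] / 0.2899 = 0.2965 → 0.30
d₂ = d₁ − σ√T = 0.2965 − 0.2899 = 0.0066 → 0.01
Pr(exercise) under Q = N(d₂) = 0.5040

0.5040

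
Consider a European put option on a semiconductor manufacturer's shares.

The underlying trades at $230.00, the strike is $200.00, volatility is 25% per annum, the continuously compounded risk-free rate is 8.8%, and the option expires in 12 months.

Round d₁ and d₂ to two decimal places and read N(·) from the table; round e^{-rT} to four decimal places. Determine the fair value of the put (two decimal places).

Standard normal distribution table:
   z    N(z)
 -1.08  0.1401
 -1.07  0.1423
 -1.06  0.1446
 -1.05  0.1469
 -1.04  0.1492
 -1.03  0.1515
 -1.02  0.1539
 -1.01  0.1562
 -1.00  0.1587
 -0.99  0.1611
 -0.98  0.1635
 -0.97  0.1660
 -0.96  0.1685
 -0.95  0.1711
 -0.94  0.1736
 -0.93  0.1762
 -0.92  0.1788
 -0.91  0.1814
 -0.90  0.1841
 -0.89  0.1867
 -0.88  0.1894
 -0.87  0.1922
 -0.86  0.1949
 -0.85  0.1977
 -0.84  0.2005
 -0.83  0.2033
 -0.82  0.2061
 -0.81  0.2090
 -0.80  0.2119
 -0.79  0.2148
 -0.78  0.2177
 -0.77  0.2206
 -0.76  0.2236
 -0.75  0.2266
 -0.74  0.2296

σ√T = 0.25 × 1.0000 = 0.2500
d₁ = [ln(230/200) + (0.088 + ½·0.25²)·1] / (σ√T) = (0.1398 + 0.1192) / 0.2500 = 1.0360 which rounds to 1.04
d₂ = 1.0360 − 0.2500 = 0.7860 which rounds to 0.79
exp(−rT) = exp(−0.088·1) = 0.9158
N(−d₂) = N(-0.79) = 0.2148;  N(−d₁) = N(-1.04) = 0.1492
P = 200·0.9158·0.2148 − 230·0.1492 = 39.3428 − 34.3160 = 5.0268

$5.03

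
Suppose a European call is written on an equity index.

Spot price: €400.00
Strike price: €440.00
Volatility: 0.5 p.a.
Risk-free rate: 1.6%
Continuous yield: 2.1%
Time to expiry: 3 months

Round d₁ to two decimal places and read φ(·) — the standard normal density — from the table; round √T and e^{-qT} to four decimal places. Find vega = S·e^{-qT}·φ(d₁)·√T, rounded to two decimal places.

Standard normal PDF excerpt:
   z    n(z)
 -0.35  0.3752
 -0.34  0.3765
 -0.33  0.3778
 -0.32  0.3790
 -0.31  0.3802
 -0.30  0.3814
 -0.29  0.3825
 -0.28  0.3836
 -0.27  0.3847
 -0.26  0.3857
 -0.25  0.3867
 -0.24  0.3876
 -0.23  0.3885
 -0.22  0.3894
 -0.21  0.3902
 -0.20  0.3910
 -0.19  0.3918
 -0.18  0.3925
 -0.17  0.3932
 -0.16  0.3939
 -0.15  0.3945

76.74

T = 0.25;  σ√T = 0.2500
d₁ = [ln(400/440) + (0.016 − 0.021 + ½·0.5²)·0.25] / (σ√T) = (-0.0953 + 0.0300) / 0.2500 = -0.2612 → -0.26
√T = √0.25 = 0.5000
φ(d₁) = φ(-0.26) = 0.3857
e^(−qT) = e^(−0.021·0.25) = 0.9948
vega = S·e^(−qT)·φ(d₁)·√T = 400·0.9948·0.3857·0.5000 = 76.7389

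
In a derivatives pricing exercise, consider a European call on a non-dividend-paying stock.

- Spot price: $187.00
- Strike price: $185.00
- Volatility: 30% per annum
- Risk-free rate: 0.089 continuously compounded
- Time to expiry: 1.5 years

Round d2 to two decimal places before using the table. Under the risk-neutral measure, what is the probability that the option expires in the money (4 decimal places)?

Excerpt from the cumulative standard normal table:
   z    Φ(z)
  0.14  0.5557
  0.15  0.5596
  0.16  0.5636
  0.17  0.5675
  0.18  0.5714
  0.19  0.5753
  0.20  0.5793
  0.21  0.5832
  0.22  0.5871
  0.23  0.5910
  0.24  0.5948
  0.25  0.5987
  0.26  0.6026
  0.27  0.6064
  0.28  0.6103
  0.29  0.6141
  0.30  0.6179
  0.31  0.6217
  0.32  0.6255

T = 1.5;  σ√T = 0.3674
ln(S/K) + (r + σ²/2)T = ln(187/185) + (0.089 + 0.3²/2)·1.5 = 0.0108 + 0.2010 = 0.2118
d₁ = 0.2118 / 0.3674 = 0.5763 → 0.58
d₂ = d₁ − σ√T = 0.5763 − 0.3674 = 0.2089 → 0.21
Pr(exercise) under Q = N(d₂) = 0.5832

0.5832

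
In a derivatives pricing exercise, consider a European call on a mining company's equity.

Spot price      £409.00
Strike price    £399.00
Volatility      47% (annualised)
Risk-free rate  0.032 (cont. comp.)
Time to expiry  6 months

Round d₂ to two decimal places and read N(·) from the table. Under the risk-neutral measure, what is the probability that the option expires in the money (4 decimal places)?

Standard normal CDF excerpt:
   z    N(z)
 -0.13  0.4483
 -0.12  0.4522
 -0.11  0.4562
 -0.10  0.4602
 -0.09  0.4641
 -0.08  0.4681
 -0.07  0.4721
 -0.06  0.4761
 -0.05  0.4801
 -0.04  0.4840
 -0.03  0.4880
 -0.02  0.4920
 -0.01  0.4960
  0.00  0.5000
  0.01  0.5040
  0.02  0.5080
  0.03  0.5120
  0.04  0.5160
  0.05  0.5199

0.4840

σ√T = 0.47·√0.5 = 0.3323
d₁ = [ln(409/399) + (0.032 + ½·0.47²)·0.5] / (σ√T) = (0.0248 + 0.0712) / 0.3323 = 0.2888 ⇒ 0.29
d₂ = 0.2888 − 0.3323 = -0.0435 ⇒ -0.04
Pr(exercise) under Q = N(d₂) = 0.4840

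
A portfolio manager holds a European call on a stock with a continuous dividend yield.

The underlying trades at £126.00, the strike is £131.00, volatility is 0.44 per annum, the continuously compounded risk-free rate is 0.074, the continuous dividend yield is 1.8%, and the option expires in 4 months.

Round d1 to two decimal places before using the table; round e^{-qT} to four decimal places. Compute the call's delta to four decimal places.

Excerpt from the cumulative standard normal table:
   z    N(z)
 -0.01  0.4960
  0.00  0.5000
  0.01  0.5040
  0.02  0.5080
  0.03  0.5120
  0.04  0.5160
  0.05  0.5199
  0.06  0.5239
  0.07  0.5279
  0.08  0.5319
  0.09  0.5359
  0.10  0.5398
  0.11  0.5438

0.5168

σ√T = 0.44·√0.3333 = 0.2540
d₁ = [ln(126/131) + (0.074 − 0.018 + 0.44²/2)·0.3333] / 0.2540 = [-0.0389 + 0.0509] / 0.2540 = 0.0473 ≈ 0.05
N(d₁) = N(0.05) = 0.5199
Δ_call = exp(−qT)·N(d₁) = 0.9940·0.5199 = 0.5168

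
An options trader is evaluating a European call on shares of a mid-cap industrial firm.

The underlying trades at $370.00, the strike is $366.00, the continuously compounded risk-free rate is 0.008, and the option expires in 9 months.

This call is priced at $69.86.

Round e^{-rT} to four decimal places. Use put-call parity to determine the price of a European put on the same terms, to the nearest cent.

$63.66

exp(−rT) = exp(−0.008·0.75) = 0.9940
Put-call parity: C − P = S − K·e^(−rT) = 370 − 366·0.9940 = 370 − 363.8040 = 6.1960
P = C − (C − P) = 69.86 − (6.1960) = 63.6640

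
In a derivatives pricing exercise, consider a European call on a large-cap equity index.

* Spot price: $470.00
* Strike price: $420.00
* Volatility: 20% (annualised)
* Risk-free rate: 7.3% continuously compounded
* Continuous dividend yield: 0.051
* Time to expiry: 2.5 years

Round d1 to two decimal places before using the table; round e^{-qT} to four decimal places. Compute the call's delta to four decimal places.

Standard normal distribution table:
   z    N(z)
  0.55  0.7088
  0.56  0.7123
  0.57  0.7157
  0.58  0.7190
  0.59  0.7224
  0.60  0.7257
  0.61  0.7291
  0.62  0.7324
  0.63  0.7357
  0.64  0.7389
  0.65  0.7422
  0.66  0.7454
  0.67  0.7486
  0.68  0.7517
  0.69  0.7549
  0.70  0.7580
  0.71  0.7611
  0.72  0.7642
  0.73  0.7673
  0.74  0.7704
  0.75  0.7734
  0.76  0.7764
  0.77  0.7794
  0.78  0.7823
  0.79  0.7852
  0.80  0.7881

0.6645

σ√T = 0.2·√2.5 = 0.3162
d₁ = [ln(470/420) + (0.073 − 0.051 + 0.2²/2)·2.5] / 0.3162 = [0.1125 + 0.1050] / 0.3162 = 0.6877 ⇒ 0.69
N(d₁) = N(0.69) = 0.7549
Δ_call = exp(−qT)·N(d₁) = 0.8803·0.7549 = 0.6645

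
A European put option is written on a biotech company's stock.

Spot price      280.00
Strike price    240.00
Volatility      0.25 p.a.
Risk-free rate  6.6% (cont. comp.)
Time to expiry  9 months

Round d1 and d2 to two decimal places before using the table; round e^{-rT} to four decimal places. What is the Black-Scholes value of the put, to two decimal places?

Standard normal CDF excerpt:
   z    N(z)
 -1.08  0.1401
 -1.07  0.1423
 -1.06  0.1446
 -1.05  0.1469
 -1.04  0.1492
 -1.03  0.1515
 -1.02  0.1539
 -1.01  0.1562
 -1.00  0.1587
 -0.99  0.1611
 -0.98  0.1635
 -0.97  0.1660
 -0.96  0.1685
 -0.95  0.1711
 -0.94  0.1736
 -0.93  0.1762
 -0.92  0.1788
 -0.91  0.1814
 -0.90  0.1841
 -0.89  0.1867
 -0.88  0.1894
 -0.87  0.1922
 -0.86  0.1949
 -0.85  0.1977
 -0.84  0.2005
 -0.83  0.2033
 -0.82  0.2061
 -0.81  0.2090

5.30

σ√T = 0.25·√0.75 = 0.2165
ln(S/K) + (r + σ²/2)T = ln(280/240) + (0.066 + 0.25²/2)·0.75 = 0.1542 + 0.0729 = 0.2271
d₁ = 0.2271 / 0.2165 = 1.0489 which rounds to 1.05
d₂ = d₁ − σ√T = 1.0489 − 0.2165 = 0.8324 which rounds to 0.83
exp(−rT) = exp(−0.066·0.75) = 0.9517
N(−d₂) = N(-0.83) = 0.2033;  N(−d₁) = N(-1.05) = 0.1469
P = 240·0.9517·0.2033 − 280·0.1469 = 46.4353 − 41.1320 = 5.3033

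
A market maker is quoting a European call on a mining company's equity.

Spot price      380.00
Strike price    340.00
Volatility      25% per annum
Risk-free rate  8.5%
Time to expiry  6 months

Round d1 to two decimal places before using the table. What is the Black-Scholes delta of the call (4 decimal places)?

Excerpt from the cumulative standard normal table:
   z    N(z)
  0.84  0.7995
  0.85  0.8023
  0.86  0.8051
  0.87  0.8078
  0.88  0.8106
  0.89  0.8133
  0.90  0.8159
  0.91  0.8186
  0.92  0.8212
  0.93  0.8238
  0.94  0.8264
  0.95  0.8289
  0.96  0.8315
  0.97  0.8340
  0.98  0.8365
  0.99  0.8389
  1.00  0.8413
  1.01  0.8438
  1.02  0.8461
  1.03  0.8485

0.8315

T = 0.5;  σ√T = 0.1768
ln(S/K) + (r + σ²/2)T = ln(380/340) + (0.085 + 0.25²/2)·0.5 = 0.1112 + 0.0581 = 0.1694
d₁ = 0.1694 / 0.1768 = 0.9580 → 0.96
N(d₁) = N(0.96) = 0.8315
Δ_call = N(d₁) = 0.8315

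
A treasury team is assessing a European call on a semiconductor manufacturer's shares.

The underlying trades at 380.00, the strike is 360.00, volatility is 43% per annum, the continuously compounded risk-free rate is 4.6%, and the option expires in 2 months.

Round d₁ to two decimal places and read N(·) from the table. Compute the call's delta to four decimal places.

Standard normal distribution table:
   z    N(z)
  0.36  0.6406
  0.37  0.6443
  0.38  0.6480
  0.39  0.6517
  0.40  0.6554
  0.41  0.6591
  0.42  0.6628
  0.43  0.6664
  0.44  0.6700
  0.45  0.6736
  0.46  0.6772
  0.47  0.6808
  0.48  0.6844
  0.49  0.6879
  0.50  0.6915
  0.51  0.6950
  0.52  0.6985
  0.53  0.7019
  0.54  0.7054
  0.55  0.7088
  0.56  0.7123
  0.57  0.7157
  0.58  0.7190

0.6700

σ√T = 0.43·√0.1667 = 0.1755
d₁ = [ln(380/360) + (0.046 + 0.43²/2)·0.1667] / 0.1755 = [0.0541 + 0.0231] / 0.1755 = 0.4394 ≈ 0.44
N(d₁) = N(0.44) = 0.6700
Δ_call = N(d₁) = 0.6700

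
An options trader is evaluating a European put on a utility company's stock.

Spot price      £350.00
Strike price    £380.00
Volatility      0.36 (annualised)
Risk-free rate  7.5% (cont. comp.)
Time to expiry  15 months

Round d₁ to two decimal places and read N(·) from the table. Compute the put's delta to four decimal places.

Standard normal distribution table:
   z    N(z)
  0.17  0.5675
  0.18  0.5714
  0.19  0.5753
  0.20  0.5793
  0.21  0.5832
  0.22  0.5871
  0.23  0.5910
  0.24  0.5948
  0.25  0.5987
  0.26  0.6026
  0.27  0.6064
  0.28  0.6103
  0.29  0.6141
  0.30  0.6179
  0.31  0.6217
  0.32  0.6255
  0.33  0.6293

-0.4090

σ√T = 0.36 × 1.1180 = 0.4025
d₁ = [ln(350/380) + (0.075 + 0.36²/2)·1.25] / 0.4025 = [-0.0822 + 0.1747] / 0.4025 = 0.2298 → 0.23
N(d₁) = N(0.23) = 0.5910
Δ_put = N(d₁) − 1 = 0.5910 − 1 = -0.4090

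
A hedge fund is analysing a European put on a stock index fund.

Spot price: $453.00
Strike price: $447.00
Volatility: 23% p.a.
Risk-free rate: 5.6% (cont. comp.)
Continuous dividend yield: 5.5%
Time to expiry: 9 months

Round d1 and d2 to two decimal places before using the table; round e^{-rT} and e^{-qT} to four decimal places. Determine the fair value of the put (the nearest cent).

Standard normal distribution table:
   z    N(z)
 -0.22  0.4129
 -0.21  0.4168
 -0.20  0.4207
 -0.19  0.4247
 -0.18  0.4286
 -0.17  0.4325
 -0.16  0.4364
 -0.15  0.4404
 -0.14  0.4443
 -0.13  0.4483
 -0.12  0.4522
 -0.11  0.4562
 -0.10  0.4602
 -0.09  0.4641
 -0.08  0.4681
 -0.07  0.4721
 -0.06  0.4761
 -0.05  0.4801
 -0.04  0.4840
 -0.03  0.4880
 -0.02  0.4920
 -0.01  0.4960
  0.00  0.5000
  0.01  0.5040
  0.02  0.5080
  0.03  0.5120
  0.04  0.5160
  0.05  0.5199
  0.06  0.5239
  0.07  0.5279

σ√T = 0.23 × 0.8660 = 0.1992
ln(S/K) + (r − q + σ²/2)T = ln(453/447) + (0.056 − 0.055 + 0.23²/2)·0.75 = 0.0133 + 0.0206 = 0.0339
d₁ = 0.0339 / 0.1992 = 0.1703 which rounds to 0.17
d₂ = d₁ − σ√T = 0.1703 − 0.1992 = -0.0289 which rounds to -0.03
e^(−qT) = e^(−0.055·0.75) = 0.9596;  e^(−rT) = e^(−0.056·0.75) = 0.9589
N(−d₂) = N(0.03) = 0.5120;  N(−d₁) = N(-0.17) = 0.4325
P = 447·0.9589·0.5120 − 453·0.9596·0.4325 = 219.4577 − 188.0072 = 31.4505

$31.45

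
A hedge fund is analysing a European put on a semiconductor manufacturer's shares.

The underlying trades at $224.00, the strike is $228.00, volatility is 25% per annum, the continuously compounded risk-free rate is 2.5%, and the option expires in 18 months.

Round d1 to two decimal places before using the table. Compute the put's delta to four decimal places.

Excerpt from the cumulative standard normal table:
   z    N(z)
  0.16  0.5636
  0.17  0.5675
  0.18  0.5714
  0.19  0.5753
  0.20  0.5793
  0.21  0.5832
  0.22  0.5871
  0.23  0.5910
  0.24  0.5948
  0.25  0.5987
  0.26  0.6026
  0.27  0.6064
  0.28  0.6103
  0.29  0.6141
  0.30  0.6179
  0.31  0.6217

σ√T = 0.25 × 1.2247 = 0.3062
ln(S/K) + (r + σ²/2)T = ln(224/228) + (0.025 + 0.25²/2)·1.5 = -0.0177 + 0.0844 = 0.0667
d₁ = 0.0667 / 0.3062 = 0.2178 which rounds to 0.22
N(d₁) = N(0.22) = 0.5871
Δ_put = N(d₁) − 1 = 0.5871 − 1 = -0.4129

-0.4129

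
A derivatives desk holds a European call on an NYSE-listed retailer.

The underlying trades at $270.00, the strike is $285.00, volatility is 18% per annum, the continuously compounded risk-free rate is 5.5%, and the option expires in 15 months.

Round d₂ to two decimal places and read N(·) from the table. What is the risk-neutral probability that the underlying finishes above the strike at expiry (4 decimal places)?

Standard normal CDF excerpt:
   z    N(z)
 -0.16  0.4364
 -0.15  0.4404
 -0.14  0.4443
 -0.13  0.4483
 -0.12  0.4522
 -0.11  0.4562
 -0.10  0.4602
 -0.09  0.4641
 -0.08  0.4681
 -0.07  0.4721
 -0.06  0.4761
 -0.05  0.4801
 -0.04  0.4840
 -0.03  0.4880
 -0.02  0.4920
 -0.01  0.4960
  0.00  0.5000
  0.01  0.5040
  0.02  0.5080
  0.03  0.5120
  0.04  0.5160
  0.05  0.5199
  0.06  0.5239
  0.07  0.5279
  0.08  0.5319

σ√T = 0.18·√1.25 = 0.2012
ln(S/K) + (r + σ²/2)T = ln(270/285) + (0.055 + 0.18²/2)·1.25 = -0.0541 + 0.0890 = 0.0349
d₁ = 0.0349 / 0.2012 = 0.1736 which rounds to 0.17
d₂ = d₁ − σ√T = 0.1736 − 0.2012 = -0.0277 which rounds to -0.03
Pr(exercise) under Q = N(d₂) = 0.4880

0.4880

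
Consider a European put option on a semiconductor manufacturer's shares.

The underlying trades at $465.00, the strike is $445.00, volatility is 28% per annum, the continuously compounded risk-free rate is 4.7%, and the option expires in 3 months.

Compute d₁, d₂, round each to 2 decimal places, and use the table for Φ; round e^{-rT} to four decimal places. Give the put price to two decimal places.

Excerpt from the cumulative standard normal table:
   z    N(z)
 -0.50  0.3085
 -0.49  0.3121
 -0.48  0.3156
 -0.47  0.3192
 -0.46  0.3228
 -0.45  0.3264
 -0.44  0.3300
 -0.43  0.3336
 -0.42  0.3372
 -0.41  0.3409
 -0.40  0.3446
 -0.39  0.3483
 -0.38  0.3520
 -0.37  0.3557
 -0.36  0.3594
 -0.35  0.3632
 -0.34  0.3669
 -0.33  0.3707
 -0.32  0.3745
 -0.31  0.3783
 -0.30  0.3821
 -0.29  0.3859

$14.60

σ√T = 0.28·√0.25 = 0.1400
ln(S/K) + (r + σ²/2)T = ln(465/445) + (0.047 + 0.28²/2)·0.25 = 0.0440 + 0.0215 = 0.0655
d₁ = 0.0655 / 0.1400 = 0.4680 which rounds to 0.47
d₂ = d₁ − σ√T = 0.4680 − 0.1400 = 0.3280 which rounds to 0.33
exp(−rT) = exp(−0.047·0.25) = 0.9883
N(−d₂) = N(-0.33) = 0.3707;  N(−d₁) = N(-0.47) = 0.3192
P = 445·0.9883·0.3707 − 465·0.3192 = 163.0315 − 148.4280 = 14.6035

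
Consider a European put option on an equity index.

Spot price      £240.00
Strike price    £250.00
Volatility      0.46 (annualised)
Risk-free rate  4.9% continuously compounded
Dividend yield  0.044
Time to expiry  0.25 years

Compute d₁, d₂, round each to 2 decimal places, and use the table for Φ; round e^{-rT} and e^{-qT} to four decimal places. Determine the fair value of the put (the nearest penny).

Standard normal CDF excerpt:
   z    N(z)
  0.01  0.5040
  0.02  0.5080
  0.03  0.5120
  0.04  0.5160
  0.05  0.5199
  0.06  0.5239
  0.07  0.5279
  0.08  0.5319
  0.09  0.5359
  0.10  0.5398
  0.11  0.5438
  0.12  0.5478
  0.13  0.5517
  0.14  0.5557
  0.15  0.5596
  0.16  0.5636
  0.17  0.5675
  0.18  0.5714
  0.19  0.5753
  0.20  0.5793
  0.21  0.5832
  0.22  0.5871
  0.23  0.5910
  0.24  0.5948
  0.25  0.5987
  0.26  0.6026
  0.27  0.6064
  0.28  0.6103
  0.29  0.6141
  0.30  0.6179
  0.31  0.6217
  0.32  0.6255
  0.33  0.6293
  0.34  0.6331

£27.29

T = 0.25;  σ√T = 0.2300
ln(S/K) + (r − q + σ²/2)T = ln(240/250) + (0.049 − 0.044 + 0.46²/2)·0.25 = -0.0408 + 0.0277 = -0.0131
d₁ = -0.0131 / 0.2300 = -0.0571 → -0.06
d₂ = d₁ − σ√T = -0.0571 − 0.2300 = -0.2871 → -0.29
e^(−qT) = e^(−0.044·0.25) = 0.9891;  e^(−rT) = e^(−0.049·0.25) = 0.9878
P = 250·0.9878·N(0.29) − 240·0.9891·N(0.06) = 250·0.9878·0.6141 − 240·0.9891·0.5239 = 151.6520 − 124.3655 = 27.2865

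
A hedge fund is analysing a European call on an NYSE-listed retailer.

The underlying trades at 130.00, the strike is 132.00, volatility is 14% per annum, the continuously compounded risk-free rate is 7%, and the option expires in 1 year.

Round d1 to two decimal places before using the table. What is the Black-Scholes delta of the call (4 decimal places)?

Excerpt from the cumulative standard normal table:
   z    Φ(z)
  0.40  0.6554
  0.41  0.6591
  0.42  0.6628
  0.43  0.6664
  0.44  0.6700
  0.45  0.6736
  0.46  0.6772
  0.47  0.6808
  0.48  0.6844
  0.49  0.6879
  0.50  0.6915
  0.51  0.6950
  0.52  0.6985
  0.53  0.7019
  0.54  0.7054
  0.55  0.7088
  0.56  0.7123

σ√T = 0.14 × 1.0000 = 0.1400
ln(S/K) + (r + σ²/2)T = ln(130/132) + (0.07 + 0.14²/2)·1 = -0.0153 + 0.0798 = 0.0645
d₁ = 0.0645 / 0.1400 = 0.4609 ⇒ 0.46
N(d₁) = N(0.46) = 0.6772
Δ_call = N(d₁) = 0.6772

0.6772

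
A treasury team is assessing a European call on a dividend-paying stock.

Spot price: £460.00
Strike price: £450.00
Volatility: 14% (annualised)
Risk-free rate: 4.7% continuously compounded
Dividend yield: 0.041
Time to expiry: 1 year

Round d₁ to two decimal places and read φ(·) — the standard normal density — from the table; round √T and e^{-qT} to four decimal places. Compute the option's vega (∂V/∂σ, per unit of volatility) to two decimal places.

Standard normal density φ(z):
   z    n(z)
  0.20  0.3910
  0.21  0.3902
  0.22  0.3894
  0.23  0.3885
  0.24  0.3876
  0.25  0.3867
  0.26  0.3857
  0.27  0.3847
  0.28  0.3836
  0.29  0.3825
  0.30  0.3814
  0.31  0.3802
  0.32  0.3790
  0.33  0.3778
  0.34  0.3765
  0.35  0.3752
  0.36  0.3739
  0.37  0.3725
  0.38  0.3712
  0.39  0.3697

T = 1;  σ√T = 0.1400
d₁ = [ln(460/450) + (0.047 − 0.041 + 0.14²/2)·1] / 0.1400 = [0.0220 + 0.0158] / 0.1400 = 0.2698 ⇒ 0.27
√T = √1 = 1.0000
φ(d₁) = φ(0.27) = 0.3847
e^(−qT) = e^(−0.041·1) = 0.9598
vega = S·e^(−qT)·φ(d₁)·√T = 460·0.9598·0.3847·1.0000 = 169.8481
(Call and put vega coincide under Black-Scholes.)

169.85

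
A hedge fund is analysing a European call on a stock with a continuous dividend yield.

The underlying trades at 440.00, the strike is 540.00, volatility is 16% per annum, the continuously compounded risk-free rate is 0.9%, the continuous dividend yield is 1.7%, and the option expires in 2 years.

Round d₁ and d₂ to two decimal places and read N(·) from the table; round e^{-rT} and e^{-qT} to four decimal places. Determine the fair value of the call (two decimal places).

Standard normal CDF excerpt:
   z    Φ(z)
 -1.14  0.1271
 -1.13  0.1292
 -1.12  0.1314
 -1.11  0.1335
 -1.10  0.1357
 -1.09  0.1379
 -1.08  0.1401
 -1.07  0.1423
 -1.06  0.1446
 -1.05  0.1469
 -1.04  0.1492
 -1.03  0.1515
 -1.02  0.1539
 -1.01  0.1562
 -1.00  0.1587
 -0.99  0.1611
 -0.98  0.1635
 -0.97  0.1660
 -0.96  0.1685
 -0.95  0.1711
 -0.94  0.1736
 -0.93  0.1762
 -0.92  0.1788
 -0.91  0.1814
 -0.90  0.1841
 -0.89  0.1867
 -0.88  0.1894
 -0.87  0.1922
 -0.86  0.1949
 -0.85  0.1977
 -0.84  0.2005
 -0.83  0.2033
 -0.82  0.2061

σ√T = 0.16·√2 = 0.2263
d₁ = [ln(440/540) + (0.009 − 0.017 + 0.16²/2)·2] / 0.2263 = [-0.2048 + 0.0096] / 0.2263 = -0.8626 which rounds to -0.86
d₂ = d₁ − σ√T = -0.8626 − 0.2263 = -1.0889 which rounds to -1.09
e^(−qT) = e^(−0.017·2) = 0.9666;  e^(−rT) = e^(−0.009·2) = 0.9822
N(d₁) = N(-0.86) = 0.1949;  N(d₂) = N(-1.09) = 0.1379
C = 440·0.9666·0.1949 − 540·0.9822·0.1379 = 82.8917 − 73.1405 = 9.7512

9.75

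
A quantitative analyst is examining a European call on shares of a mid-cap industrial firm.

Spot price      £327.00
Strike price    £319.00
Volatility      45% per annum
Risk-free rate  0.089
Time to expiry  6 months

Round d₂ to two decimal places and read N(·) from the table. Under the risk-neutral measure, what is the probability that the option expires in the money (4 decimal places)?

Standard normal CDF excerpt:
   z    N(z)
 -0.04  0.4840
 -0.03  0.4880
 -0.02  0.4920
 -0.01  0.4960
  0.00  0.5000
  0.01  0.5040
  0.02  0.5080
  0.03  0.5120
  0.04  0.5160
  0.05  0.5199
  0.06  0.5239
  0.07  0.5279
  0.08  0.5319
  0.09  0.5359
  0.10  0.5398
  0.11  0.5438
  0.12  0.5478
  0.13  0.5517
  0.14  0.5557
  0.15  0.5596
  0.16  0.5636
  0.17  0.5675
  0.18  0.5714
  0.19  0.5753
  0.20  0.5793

0.5239

σ√T = 0.45 × 0.7071 = 0.3182
d₁ = [ln(327/319) + (0.089 + ½·0.45²)·0.5] / (σ√T) = (0.0248 + 0.0951) / 0.3182 = 0.3768 ⇒ 0.38
d₂ = 0.3768 − 0.3182 = 0.0586 ⇒ 0.06
Risk-neutral Pr[S_T > K] = N(d₂) = N(0.06) = 0.5239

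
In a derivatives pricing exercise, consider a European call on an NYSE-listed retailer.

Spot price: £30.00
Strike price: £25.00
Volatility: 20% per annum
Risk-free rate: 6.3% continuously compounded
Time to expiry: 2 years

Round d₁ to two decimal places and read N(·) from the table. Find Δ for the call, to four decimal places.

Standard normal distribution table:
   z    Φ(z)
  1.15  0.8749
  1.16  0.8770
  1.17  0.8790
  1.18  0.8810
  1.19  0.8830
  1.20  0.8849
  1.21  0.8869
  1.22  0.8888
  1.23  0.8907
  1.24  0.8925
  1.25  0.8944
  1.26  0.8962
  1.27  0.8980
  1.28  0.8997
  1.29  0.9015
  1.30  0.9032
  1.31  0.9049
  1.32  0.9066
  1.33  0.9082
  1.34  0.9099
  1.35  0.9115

σ√T = 0.2·√2 = 0.2828
ln(S/K) + (r + σ²/2)T = ln(30/25) + (0.063 + 0.2²/2)·2 = 0.1823 + 0.1660 = 0.3483
d₁ = 0.3483 / 0.2828 = 1.2315 → 1.23
N(d₁) = N(1.23) = 0.8907
Δ_call = N(d₁) = 0.8907

0.8907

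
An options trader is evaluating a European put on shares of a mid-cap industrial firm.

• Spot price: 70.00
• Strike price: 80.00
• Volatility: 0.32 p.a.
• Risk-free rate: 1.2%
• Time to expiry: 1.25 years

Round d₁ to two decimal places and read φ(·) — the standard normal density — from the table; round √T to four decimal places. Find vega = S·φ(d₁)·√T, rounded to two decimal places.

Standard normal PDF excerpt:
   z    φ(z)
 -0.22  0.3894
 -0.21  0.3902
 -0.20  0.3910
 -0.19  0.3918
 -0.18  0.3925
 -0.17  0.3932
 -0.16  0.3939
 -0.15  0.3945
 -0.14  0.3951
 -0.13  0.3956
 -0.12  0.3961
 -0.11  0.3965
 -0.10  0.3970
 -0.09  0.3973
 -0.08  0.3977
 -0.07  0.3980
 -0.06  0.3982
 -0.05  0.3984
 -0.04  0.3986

T = 1.25;  σ√T = 0.3578
d₁ = [ln(70/80) + (0.012 + 0.32²/2)·1.25] / 0.3578 = [-0.1335 + 0.0790] / 0.3578 = -0.1524 ⇒ -0.15
√T = √1.25 = 1.1180
φ(d₁) = φ(-0.15) = 0.3945
vega = S·φ(d₁)·√T = 70·0.3945·1.1180 = 30.8736

30.87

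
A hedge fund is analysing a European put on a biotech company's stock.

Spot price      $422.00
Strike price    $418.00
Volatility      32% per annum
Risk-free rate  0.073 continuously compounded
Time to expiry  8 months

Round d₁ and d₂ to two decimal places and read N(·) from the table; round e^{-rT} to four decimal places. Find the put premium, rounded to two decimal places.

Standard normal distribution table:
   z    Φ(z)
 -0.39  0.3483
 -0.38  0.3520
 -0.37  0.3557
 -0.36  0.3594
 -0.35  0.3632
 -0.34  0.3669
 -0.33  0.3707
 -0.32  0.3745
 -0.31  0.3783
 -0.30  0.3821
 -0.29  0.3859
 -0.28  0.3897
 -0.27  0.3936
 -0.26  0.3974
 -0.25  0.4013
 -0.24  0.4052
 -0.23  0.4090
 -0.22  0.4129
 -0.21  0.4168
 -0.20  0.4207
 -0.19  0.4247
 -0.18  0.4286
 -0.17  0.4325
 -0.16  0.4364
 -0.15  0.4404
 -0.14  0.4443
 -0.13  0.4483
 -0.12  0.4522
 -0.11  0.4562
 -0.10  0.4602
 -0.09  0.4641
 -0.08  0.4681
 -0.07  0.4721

σ√T = 0.32·√0.6667 = 0.2613
d₁ = [ln(422/418) + (0.073 + 0.32²/2)·0.6667] / 0.2613 = [0.0095 + 0.0828] / 0.2613 = 0.3534 ⇒ 0.35
d₂ = d₁ − σ√T = 0.3534 − 0.2613 = 0.0921 ⇒ 0.09
exp(−rT) = exp(−0.073·0.6667) = 0.9525
P = 418·0.9525·N(-0.09) − 422·N(-0.35) = 418·0.9525·0.4641 − 422·0.3632 = 184.7791 − 153.2704 = 31.5087

$31.51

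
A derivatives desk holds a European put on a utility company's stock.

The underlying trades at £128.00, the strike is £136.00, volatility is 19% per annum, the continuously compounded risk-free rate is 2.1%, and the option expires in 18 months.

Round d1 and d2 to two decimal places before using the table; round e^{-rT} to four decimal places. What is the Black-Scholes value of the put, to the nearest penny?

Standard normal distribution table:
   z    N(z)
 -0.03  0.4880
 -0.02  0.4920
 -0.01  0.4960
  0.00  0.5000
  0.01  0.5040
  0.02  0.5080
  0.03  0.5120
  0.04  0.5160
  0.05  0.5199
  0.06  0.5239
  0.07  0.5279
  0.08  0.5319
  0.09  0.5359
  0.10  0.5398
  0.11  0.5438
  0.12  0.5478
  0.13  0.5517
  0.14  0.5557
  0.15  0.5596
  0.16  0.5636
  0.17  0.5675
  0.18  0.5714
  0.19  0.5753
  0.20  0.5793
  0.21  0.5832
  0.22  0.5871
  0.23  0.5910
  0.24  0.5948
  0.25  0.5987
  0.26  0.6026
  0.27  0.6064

T = 1.5;  σ√T = 0.2327
d₁ = [ln(128/136) + (0.021 + 0.19²/2)·1.5] / 0.2327 = [-0.0606 + 0.0586] / 0.2327 = -0.0088 ⇒ -0.01
d₂ = d₁ − σ√T = -0.0088 − 0.2327 = -0.2415 ⇒ -0.24
e^(−rT) = e^(−0.021·1.5) = 0.9690
N(−d₂) = N(0.24) = 0.5948;  N(−d₁) = N(0.01) = 0.5040
P = 136·0.9690·0.5948 − 128·0.5040 = 78.3851 − 64.5120 = 13.8731

£13.87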